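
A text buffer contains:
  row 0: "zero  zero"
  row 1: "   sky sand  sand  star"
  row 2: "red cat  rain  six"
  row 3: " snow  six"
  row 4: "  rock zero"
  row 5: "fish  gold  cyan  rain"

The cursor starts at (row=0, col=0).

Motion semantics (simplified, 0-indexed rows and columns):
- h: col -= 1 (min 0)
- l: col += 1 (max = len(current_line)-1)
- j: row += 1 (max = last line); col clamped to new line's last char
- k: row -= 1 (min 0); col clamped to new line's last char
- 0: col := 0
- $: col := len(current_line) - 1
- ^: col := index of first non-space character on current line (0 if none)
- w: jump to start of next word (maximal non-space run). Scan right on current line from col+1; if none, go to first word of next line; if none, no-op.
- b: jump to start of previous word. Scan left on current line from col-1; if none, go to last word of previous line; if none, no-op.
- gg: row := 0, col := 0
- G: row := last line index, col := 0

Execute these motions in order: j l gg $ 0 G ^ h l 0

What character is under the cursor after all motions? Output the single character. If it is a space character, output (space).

Answer: f

Derivation:
After 1 (j): row=1 col=0 char='_'
After 2 (l): row=1 col=1 char='_'
After 3 (gg): row=0 col=0 char='z'
After 4 ($): row=0 col=9 char='o'
After 5 (0): row=0 col=0 char='z'
After 6 (G): row=5 col=0 char='f'
After 7 (^): row=5 col=0 char='f'
After 8 (h): row=5 col=0 char='f'
After 9 (l): row=5 col=1 char='i'
After 10 (0): row=5 col=0 char='f'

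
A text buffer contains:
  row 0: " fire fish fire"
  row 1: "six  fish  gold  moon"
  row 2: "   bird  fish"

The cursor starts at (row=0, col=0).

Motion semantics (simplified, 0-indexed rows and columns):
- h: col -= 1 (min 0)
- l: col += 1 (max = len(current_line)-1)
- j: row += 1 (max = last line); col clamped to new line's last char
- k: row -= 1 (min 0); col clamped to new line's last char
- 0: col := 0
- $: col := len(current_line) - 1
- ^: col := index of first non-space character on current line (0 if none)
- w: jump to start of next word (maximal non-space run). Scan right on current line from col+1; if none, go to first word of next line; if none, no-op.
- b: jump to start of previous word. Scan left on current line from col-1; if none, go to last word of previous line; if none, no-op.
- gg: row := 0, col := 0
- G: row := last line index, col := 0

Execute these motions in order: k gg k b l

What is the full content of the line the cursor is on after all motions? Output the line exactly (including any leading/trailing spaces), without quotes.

Answer:  fire fish fire

Derivation:
After 1 (k): row=0 col=0 char='_'
After 2 (gg): row=0 col=0 char='_'
After 3 (k): row=0 col=0 char='_'
After 4 (b): row=0 col=0 char='_'
After 5 (l): row=0 col=1 char='f'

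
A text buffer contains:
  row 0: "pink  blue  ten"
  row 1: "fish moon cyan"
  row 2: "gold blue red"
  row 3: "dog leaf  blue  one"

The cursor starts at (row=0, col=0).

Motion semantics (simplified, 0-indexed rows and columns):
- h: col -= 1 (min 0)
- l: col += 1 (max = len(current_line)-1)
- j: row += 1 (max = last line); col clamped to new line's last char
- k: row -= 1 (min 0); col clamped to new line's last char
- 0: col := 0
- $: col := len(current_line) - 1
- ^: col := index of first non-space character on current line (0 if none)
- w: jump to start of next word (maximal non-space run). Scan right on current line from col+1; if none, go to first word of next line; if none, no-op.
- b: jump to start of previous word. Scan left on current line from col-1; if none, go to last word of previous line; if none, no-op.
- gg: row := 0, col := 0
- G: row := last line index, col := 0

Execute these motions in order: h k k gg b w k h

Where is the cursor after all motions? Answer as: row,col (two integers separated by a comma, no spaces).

After 1 (h): row=0 col=0 char='p'
After 2 (k): row=0 col=0 char='p'
After 3 (k): row=0 col=0 char='p'
After 4 (gg): row=0 col=0 char='p'
After 5 (b): row=0 col=0 char='p'
After 6 (w): row=0 col=6 char='b'
After 7 (k): row=0 col=6 char='b'
After 8 (h): row=0 col=5 char='_'

Answer: 0,5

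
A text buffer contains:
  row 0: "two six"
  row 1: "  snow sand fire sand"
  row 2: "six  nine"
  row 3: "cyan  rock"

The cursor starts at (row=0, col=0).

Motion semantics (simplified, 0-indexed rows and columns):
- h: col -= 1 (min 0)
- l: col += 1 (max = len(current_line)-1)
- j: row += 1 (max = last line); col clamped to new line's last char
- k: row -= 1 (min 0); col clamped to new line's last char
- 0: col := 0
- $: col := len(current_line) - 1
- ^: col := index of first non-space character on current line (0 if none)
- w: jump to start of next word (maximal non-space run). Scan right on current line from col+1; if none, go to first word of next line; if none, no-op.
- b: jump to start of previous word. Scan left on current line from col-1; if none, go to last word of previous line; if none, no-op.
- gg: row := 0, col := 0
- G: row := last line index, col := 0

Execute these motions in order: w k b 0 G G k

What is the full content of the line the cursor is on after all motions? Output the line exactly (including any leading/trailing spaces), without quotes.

Answer: six  nine

Derivation:
After 1 (w): row=0 col=4 char='s'
After 2 (k): row=0 col=4 char='s'
After 3 (b): row=0 col=0 char='t'
After 4 (0): row=0 col=0 char='t'
After 5 (G): row=3 col=0 char='c'
After 6 (G): row=3 col=0 char='c'
After 7 (k): row=2 col=0 char='s'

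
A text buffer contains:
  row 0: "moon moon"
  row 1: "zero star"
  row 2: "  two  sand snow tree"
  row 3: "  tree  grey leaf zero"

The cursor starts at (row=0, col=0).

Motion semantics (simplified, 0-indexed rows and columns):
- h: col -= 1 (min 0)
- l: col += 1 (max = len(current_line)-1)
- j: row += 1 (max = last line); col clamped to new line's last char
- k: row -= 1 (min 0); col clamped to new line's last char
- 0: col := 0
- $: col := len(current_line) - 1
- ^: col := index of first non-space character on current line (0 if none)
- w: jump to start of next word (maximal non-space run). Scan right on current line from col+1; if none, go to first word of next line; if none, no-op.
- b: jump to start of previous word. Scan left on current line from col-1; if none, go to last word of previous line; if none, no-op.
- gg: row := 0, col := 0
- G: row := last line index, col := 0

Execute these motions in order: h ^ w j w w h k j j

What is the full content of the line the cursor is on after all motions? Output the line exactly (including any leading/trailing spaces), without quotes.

After 1 (h): row=0 col=0 char='m'
After 2 (^): row=0 col=0 char='m'
After 3 (w): row=0 col=5 char='m'
After 4 (j): row=1 col=5 char='s'
After 5 (w): row=2 col=2 char='t'
After 6 (w): row=2 col=7 char='s'
After 7 (h): row=2 col=6 char='_'
After 8 (k): row=1 col=6 char='t'
After 9 (j): row=2 col=6 char='_'
After 10 (j): row=3 col=6 char='_'

Answer:   tree  grey leaf zero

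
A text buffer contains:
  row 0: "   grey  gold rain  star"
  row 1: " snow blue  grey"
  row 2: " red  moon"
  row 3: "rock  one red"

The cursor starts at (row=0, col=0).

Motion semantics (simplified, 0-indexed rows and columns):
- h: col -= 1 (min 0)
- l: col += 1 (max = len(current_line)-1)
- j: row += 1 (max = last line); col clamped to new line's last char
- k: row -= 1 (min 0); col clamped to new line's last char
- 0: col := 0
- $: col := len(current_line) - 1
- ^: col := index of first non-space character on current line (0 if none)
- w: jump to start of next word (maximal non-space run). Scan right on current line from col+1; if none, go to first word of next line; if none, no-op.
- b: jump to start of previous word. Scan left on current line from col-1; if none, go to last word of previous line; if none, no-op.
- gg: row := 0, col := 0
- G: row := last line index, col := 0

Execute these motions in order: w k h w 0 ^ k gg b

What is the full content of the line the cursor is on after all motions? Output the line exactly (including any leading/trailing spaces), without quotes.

Answer:    grey  gold rain  star

Derivation:
After 1 (w): row=0 col=3 char='g'
After 2 (k): row=0 col=3 char='g'
After 3 (h): row=0 col=2 char='_'
After 4 (w): row=0 col=3 char='g'
After 5 (0): row=0 col=0 char='_'
After 6 (^): row=0 col=3 char='g'
After 7 (k): row=0 col=3 char='g'
After 8 (gg): row=0 col=0 char='_'
After 9 (b): row=0 col=0 char='_'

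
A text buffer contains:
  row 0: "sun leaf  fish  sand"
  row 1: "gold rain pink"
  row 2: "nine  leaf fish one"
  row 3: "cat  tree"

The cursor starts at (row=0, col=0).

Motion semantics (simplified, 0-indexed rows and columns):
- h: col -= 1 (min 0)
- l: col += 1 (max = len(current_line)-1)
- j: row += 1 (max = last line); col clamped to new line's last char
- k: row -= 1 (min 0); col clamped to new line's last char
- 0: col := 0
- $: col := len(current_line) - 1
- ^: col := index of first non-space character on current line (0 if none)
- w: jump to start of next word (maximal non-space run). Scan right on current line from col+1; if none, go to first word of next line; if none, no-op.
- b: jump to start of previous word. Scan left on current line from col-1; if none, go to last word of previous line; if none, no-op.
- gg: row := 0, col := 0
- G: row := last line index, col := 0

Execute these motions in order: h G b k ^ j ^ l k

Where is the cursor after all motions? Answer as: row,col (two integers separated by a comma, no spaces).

After 1 (h): row=0 col=0 char='s'
After 2 (G): row=3 col=0 char='c'
After 3 (b): row=2 col=16 char='o'
After 4 (k): row=1 col=13 char='k'
After 5 (^): row=1 col=0 char='g'
After 6 (j): row=2 col=0 char='n'
After 7 (^): row=2 col=0 char='n'
After 8 (l): row=2 col=1 char='i'
After 9 (k): row=1 col=1 char='o'

Answer: 1,1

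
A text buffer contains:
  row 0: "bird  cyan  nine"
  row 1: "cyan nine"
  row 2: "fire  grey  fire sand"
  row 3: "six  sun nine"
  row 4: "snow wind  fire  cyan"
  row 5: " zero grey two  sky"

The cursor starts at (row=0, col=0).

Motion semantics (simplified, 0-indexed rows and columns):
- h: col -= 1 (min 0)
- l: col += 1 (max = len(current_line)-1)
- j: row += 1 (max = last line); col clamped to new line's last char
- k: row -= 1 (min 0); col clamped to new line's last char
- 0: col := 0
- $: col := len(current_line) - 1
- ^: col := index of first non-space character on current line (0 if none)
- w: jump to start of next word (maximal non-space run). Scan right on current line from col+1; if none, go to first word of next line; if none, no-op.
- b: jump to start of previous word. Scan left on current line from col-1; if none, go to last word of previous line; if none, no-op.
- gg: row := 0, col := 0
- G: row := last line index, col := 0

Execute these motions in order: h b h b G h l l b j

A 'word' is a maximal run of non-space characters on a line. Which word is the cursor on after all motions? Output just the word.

Answer: zero

Derivation:
After 1 (h): row=0 col=0 char='b'
After 2 (b): row=0 col=0 char='b'
After 3 (h): row=0 col=0 char='b'
After 4 (b): row=0 col=0 char='b'
After 5 (G): row=5 col=0 char='_'
After 6 (h): row=5 col=0 char='_'
After 7 (l): row=5 col=1 char='z'
After 8 (l): row=5 col=2 char='e'
After 9 (b): row=5 col=1 char='z'
After 10 (j): row=5 col=1 char='z'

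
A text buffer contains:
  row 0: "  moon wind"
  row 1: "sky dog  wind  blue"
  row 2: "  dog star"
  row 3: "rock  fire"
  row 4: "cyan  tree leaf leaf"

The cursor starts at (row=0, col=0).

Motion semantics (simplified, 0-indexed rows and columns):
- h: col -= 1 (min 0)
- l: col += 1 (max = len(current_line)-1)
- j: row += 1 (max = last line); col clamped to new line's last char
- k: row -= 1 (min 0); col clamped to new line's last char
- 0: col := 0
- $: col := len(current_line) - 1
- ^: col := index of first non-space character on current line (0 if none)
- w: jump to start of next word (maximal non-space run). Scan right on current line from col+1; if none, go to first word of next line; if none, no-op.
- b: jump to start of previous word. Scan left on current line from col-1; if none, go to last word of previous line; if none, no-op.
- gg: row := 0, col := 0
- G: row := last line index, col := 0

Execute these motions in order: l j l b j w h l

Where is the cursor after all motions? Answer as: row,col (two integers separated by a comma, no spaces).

Answer: 2,2

Derivation:
After 1 (l): row=0 col=1 char='_'
After 2 (j): row=1 col=1 char='k'
After 3 (l): row=1 col=2 char='y'
After 4 (b): row=1 col=0 char='s'
After 5 (j): row=2 col=0 char='_'
After 6 (w): row=2 col=2 char='d'
After 7 (h): row=2 col=1 char='_'
After 8 (l): row=2 col=2 char='d'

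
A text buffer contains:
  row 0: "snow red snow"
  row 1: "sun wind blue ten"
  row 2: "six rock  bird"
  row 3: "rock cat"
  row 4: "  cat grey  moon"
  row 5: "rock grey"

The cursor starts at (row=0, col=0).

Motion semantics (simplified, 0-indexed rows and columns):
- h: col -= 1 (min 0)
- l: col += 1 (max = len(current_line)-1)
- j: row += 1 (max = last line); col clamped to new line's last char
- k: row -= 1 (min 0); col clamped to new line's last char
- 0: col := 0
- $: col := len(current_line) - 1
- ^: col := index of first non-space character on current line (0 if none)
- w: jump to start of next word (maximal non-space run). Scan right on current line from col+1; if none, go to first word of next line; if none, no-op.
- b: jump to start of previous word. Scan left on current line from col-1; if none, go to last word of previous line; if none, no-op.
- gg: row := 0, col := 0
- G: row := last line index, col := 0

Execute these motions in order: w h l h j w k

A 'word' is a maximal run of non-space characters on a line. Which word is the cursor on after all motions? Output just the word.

After 1 (w): row=0 col=5 char='r'
After 2 (h): row=0 col=4 char='_'
After 3 (l): row=0 col=5 char='r'
After 4 (h): row=0 col=4 char='_'
After 5 (j): row=1 col=4 char='w'
After 6 (w): row=1 col=9 char='b'
After 7 (k): row=0 col=9 char='s'

Answer: snow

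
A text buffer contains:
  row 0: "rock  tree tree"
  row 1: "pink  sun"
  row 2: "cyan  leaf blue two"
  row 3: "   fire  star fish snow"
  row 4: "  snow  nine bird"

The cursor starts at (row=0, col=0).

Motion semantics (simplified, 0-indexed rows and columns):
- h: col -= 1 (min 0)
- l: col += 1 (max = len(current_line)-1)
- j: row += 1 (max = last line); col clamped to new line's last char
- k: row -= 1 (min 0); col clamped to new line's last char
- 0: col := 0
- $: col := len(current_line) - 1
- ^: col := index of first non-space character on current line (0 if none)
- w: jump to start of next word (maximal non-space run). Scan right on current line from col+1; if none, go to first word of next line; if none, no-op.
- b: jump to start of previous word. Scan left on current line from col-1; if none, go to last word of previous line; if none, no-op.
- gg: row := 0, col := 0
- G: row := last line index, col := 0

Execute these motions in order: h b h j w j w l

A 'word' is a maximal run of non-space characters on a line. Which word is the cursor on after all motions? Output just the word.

Answer: blue

Derivation:
After 1 (h): row=0 col=0 char='r'
After 2 (b): row=0 col=0 char='r'
After 3 (h): row=0 col=0 char='r'
After 4 (j): row=1 col=0 char='p'
After 5 (w): row=1 col=6 char='s'
After 6 (j): row=2 col=6 char='l'
After 7 (w): row=2 col=11 char='b'
After 8 (l): row=2 col=12 char='l'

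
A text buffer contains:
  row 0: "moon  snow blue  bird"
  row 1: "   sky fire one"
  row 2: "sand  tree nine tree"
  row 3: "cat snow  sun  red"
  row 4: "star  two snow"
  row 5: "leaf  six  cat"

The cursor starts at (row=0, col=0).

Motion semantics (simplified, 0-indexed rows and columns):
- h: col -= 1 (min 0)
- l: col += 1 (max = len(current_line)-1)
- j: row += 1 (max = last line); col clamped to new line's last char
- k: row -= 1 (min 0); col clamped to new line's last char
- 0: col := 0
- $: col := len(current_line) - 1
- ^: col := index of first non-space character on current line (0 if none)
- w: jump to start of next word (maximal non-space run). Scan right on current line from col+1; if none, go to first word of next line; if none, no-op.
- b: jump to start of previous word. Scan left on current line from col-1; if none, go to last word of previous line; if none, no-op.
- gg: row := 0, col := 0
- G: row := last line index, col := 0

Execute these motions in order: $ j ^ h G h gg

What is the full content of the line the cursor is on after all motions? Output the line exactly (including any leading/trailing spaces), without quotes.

Answer: moon  snow blue  bird

Derivation:
After 1 ($): row=0 col=20 char='d'
After 2 (j): row=1 col=14 char='e'
After 3 (^): row=1 col=3 char='s'
After 4 (h): row=1 col=2 char='_'
After 5 (G): row=5 col=0 char='l'
After 6 (h): row=5 col=0 char='l'
After 7 (gg): row=0 col=0 char='m'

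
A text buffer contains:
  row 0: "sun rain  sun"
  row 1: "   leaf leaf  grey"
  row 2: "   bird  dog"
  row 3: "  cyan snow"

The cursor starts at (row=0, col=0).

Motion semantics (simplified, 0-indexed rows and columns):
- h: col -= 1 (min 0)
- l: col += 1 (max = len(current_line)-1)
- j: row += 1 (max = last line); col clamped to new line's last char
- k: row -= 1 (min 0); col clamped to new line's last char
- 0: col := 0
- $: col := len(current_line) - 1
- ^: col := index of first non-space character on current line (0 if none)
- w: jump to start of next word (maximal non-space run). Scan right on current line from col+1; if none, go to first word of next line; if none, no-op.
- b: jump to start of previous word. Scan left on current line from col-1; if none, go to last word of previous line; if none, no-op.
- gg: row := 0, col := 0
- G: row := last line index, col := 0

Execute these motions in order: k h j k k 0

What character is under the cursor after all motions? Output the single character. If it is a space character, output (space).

Answer: s

Derivation:
After 1 (k): row=0 col=0 char='s'
After 2 (h): row=0 col=0 char='s'
After 3 (j): row=1 col=0 char='_'
After 4 (k): row=0 col=0 char='s'
After 5 (k): row=0 col=0 char='s'
After 6 (0): row=0 col=0 char='s'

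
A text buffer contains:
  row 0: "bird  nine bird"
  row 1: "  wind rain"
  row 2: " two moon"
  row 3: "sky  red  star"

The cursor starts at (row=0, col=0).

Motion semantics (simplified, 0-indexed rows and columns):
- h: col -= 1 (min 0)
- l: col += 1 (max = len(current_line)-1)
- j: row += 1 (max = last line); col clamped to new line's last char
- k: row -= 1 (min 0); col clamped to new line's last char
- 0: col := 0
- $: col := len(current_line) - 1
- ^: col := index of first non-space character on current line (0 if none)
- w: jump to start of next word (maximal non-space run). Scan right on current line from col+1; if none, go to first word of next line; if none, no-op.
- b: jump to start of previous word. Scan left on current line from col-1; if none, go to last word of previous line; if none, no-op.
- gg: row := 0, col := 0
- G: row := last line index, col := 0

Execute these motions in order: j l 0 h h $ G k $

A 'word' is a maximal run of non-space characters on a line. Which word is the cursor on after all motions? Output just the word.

Answer: moon

Derivation:
After 1 (j): row=1 col=0 char='_'
After 2 (l): row=1 col=1 char='_'
After 3 (0): row=1 col=0 char='_'
After 4 (h): row=1 col=0 char='_'
After 5 (h): row=1 col=0 char='_'
After 6 ($): row=1 col=10 char='n'
After 7 (G): row=3 col=0 char='s'
After 8 (k): row=2 col=0 char='_'
After 9 ($): row=2 col=8 char='n'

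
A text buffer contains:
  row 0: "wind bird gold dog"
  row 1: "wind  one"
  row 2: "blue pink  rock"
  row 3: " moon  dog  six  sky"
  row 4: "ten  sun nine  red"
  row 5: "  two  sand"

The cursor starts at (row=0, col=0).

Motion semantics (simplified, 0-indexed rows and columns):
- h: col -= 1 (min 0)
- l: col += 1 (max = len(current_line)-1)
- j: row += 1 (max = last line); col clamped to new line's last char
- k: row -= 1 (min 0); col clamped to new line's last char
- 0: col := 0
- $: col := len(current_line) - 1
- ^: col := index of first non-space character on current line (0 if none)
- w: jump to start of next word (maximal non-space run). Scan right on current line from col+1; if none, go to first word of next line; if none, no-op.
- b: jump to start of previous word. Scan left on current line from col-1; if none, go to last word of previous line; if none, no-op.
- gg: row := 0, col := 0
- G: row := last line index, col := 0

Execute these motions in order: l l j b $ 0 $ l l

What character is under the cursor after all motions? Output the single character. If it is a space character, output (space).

Answer: e

Derivation:
After 1 (l): row=0 col=1 char='i'
After 2 (l): row=0 col=2 char='n'
After 3 (j): row=1 col=2 char='n'
After 4 (b): row=1 col=0 char='w'
After 5 ($): row=1 col=8 char='e'
After 6 (0): row=1 col=0 char='w'
After 7 ($): row=1 col=8 char='e'
After 8 (l): row=1 col=8 char='e'
After 9 (l): row=1 col=8 char='e'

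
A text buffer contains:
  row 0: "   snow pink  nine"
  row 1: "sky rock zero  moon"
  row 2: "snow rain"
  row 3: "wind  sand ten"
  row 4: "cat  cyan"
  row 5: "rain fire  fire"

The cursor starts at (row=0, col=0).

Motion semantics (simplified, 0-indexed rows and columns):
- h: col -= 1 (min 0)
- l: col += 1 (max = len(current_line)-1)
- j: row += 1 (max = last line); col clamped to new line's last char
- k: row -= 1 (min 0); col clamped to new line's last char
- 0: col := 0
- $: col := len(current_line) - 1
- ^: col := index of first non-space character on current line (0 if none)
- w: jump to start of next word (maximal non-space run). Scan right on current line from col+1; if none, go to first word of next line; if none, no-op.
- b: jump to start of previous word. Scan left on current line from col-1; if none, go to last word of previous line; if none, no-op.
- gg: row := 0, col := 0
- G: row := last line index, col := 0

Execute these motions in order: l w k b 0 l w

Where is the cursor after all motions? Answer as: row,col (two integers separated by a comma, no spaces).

Answer: 0,3

Derivation:
After 1 (l): row=0 col=1 char='_'
After 2 (w): row=0 col=3 char='s'
After 3 (k): row=0 col=3 char='s'
After 4 (b): row=0 col=3 char='s'
After 5 (0): row=0 col=0 char='_'
After 6 (l): row=0 col=1 char='_'
After 7 (w): row=0 col=3 char='s'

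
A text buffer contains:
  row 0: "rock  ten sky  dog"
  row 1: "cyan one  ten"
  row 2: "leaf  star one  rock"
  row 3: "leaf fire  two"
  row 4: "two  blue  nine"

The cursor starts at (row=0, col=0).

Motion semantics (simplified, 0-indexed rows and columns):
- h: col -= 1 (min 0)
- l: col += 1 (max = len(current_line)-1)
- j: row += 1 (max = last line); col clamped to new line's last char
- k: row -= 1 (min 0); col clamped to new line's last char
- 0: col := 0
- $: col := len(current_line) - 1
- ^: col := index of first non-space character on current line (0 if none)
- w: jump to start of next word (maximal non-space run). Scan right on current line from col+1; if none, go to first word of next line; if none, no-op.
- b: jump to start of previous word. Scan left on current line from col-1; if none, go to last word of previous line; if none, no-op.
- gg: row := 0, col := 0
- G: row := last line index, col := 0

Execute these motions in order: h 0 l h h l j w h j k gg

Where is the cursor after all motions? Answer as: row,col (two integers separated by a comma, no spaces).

After 1 (h): row=0 col=0 char='r'
After 2 (0): row=0 col=0 char='r'
After 3 (l): row=0 col=1 char='o'
After 4 (h): row=0 col=0 char='r'
After 5 (h): row=0 col=0 char='r'
After 6 (l): row=0 col=1 char='o'
After 7 (j): row=1 col=1 char='y'
After 8 (w): row=1 col=5 char='o'
After 9 (h): row=1 col=4 char='_'
After 10 (j): row=2 col=4 char='_'
After 11 (k): row=1 col=4 char='_'
After 12 (gg): row=0 col=0 char='r'

Answer: 0,0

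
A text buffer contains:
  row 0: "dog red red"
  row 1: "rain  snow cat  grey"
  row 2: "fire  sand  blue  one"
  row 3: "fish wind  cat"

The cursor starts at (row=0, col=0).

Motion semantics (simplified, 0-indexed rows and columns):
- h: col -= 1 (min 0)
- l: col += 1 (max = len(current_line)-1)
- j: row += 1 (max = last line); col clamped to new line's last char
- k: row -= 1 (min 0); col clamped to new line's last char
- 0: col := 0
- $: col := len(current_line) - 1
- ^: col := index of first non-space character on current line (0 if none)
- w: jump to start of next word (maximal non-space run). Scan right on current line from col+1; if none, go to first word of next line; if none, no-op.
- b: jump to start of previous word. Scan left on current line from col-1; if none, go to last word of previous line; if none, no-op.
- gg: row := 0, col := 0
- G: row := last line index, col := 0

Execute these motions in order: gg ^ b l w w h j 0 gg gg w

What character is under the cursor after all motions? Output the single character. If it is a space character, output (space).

Answer: r

Derivation:
After 1 (gg): row=0 col=0 char='d'
After 2 (^): row=0 col=0 char='d'
After 3 (b): row=0 col=0 char='d'
After 4 (l): row=0 col=1 char='o'
After 5 (w): row=0 col=4 char='r'
After 6 (w): row=0 col=8 char='r'
After 7 (h): row=0 col=7 char='_'
After 8 (j): row=1 col=7 char='n'
After 9 (0): row=1 col=0 char='r'
After 10 (gg): row=0 col=0 char='d'
After 11 (gg): row=0 col=0 char='d'
After 12 (w): row=0 col=4 char='r'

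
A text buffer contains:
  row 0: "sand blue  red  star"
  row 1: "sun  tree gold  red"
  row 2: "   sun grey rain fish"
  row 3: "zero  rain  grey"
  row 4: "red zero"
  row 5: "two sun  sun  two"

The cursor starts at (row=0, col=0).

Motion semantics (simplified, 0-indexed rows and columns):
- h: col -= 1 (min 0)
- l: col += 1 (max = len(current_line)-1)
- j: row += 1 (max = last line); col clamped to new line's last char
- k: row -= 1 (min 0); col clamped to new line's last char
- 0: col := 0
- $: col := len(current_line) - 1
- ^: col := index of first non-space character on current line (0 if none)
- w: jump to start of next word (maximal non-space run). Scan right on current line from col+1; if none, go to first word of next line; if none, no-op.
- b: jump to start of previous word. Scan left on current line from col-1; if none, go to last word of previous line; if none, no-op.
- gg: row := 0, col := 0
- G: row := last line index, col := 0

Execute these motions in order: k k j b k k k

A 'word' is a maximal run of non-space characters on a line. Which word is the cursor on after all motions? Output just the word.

After 1 (k): row=0 col=0 char='s'
After 2 (k): row=0 col=0 char='s'
After 3 (j): row=1 col=0 char='s'
After 4 (b): row=0 col=16 char='s'
After 5 (k): row=0 col=16 char='s'
After 6 (k): row=0 col=16 char='s'
After 7 (k): row=0 col=16 char='s'

Answer: star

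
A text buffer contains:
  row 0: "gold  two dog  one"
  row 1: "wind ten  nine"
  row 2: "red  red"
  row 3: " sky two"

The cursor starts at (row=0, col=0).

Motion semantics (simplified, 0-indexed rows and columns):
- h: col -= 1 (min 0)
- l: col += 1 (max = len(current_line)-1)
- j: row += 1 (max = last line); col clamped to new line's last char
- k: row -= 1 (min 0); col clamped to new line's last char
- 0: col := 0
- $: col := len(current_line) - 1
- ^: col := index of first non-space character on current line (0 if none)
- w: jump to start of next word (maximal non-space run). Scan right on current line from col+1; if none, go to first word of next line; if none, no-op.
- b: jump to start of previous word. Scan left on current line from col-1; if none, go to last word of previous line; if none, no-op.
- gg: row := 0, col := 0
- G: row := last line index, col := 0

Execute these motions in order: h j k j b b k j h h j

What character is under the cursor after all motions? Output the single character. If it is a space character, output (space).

Answer: d

Derivation:
After 1 (h): row=0 col=0 char='g'
After 2 (j): row=1 col=0 char='w'
After 3 (k): row=0 col=0 char='g'
After 4 (j): row=1 col=0 char='w'
After 5 (b): row=0 col=15 char='o'
After 6 (b): row=0 col=10 char='d'
After 7 (k): row=0 col=10 char='d'
After 8 (j): row=1 col=10 char='n'
After 9 (h): row=1 col=9 char='_'
After 10 (h): row=1 col=8 char='_'
After 11 (j): row=2 col=7 char='d'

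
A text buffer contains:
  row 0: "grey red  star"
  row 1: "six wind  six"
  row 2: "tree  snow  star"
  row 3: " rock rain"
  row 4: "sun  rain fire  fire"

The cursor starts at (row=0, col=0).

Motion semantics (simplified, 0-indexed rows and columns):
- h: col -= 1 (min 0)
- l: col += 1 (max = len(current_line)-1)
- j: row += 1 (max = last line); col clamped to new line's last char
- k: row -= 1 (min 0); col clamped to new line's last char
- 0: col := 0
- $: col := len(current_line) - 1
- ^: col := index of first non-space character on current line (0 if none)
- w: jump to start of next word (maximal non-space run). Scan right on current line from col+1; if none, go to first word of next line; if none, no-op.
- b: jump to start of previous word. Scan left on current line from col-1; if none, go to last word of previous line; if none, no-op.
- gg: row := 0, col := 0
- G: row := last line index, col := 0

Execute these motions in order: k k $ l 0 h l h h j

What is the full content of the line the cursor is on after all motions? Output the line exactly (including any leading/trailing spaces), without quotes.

Answer: six wind  six

Derivation:
After 1 (k): row=0 col=0 char='g'
After 2 (k): row=0 col=0 char='g'
After 3 ($): row=0 col=13 char='r'
After 4 (l): row=0 col=13 char='r'
After 5 (0): row=0 col=0 char='g'
After 6 (h): row=0 col=0 char='g'
After 7 (l): row=0 col=1 char='r'
After 8 (h): row=0 col=0 char='g'
After 9 (h): row=0 col=0 char='g'
After 10 (j): row=1 col=0 char='s'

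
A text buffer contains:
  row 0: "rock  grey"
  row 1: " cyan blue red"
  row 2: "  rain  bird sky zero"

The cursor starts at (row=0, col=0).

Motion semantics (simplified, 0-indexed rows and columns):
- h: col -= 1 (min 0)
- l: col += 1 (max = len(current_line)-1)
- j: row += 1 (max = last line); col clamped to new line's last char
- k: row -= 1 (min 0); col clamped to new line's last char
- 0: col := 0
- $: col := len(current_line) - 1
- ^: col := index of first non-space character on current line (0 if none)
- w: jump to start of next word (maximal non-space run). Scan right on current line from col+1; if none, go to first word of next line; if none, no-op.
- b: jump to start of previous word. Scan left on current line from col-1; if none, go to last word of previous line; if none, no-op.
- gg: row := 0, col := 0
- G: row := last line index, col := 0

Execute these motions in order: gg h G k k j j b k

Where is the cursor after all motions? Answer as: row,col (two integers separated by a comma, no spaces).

After 1 (gg): row=0 col=0 char='r'
After 2 (h): row=0 col=0 char='r'
After 3 (G): row=2 col=0 char='_'
After 4 (k): row=1 col=0 char='_'
After 5 (k): row=0 col=0 char='r'
After 6 (j): row=1 col=0 char='_'
After 7 (j): row=2 col=0 char='_'
After 8 (b): row=1 col=11 char='r'
After 9 (k): row=0 col=9 char='y'

Answer: 0,9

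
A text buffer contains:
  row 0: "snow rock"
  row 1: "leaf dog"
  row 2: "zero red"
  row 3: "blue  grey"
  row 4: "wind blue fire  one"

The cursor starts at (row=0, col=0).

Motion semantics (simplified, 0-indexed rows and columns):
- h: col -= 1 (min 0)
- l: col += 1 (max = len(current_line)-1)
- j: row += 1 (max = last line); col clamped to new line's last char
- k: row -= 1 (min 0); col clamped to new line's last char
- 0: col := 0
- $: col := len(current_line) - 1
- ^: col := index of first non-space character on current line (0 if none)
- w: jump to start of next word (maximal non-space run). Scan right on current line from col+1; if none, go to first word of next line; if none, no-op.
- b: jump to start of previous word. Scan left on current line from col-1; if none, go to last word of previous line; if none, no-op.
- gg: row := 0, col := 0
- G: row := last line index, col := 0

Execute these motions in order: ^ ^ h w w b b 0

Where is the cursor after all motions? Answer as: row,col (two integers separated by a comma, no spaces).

Answer: 0,0

Derivation:
After 1 (^): row=0 col=0 char='s'
After 2 (^): row=0 col=0 char='s'
After 3 (h): row=0 col=0 char='s'
After 4 (w): row=0 col=5 char='r'
After 5 (w): row=1 col=0 char='l'
After 6 (b): row=0 col=5 char='r'
After 7 (b): row=0 col=0 char='s'
After 8 (0): row=0 col=0 char='s'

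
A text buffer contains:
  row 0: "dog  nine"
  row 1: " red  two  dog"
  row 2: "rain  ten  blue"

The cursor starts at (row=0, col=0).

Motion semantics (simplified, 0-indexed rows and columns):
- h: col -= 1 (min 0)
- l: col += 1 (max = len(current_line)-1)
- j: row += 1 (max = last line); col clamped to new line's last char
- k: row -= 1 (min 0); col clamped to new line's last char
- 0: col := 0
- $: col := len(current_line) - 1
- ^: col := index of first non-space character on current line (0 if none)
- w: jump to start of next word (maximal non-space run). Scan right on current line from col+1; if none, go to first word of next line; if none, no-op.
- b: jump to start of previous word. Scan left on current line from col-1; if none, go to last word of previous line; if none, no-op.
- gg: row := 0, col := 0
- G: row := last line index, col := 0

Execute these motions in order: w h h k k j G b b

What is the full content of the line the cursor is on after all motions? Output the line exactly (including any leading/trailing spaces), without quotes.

Answer:  red  two  dog

Derivation:
After 1 (w): row=0 col=5 char='n'
After 2 (h): row=0 col=4 char='_'
After 3 (h): row=0 col=3 char='_'
After 4 (k): row=0 col=3 char='_'
After 5 (k): row=0 col=3 char='_'
After 6 (j): row=1 col=3 char='d'
After 7 (G): row=2 col=0 char='r'
After 8 (b): row=1 col=11 char='d'
After 9 (b): row=1 col=6 char='t'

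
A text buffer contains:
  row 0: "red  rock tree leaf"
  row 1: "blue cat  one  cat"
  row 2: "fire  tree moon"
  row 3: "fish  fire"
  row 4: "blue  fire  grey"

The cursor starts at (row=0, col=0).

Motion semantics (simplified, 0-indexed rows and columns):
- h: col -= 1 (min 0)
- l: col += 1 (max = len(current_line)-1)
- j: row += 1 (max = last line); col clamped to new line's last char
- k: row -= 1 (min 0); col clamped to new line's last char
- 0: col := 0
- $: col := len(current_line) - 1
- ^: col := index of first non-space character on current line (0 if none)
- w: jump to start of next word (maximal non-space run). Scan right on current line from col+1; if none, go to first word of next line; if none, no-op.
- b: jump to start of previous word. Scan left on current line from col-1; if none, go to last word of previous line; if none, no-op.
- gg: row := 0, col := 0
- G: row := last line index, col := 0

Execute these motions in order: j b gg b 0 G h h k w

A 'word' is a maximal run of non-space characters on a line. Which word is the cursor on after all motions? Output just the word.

After 1 (j): row=1 col=0 char='b'
After 2 (b): row=0 col=15 char='l'
After 3 (gg): row=0 col=0 char='r'
After 4 (b): row=0 col=0 char='r'
After 5 (0): row=0 col=0 char='r'
After 6 (G): row=4 col=0 char='b'
After 7 (h): row=4 col=0 char='b'
After 8 (h): row=4 col=0 char='b'
After 9 (k): row=3 col=0 char='f'
After 10 (w): row=3 col=6 char='f'

Answer: fire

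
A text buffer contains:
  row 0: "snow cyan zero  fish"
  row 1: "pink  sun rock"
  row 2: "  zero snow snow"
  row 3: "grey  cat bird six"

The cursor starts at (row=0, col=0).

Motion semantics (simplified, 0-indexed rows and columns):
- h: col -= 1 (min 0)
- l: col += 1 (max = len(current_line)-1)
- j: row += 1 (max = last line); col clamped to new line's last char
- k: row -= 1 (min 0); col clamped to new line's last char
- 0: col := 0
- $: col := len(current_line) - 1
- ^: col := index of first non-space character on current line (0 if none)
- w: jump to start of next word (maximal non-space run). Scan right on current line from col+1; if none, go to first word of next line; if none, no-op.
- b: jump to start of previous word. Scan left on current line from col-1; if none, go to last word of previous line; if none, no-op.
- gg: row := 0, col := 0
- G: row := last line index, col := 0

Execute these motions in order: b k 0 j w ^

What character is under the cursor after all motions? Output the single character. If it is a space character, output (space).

After 1 (b): row=0 col=0 char='s'
After 2 (k): row=0 col=0 char='s'
After 3 (0): row=0 col=0 char='s'
After 4 (j): row=1 col=0 char='p'
After 5 (w): row=1 col=6 char='s'
After 6 (^): row=1 col=0 char='p'

Answer: p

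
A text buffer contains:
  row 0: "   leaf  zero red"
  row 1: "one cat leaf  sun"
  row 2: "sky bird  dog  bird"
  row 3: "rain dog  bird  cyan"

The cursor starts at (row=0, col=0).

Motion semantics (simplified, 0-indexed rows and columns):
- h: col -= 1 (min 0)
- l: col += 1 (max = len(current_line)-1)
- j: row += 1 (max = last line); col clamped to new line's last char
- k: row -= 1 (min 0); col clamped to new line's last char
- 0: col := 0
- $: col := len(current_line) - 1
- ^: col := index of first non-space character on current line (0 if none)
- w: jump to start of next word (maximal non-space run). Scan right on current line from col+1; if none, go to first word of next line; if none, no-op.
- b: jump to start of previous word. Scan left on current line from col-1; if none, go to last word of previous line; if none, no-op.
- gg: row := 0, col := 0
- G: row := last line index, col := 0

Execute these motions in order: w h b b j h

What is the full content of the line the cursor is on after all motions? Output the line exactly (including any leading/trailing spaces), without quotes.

Answer: one cat leaf  sun

Derivation:
After 1 (w): row=0 col=3 char='l'
After 2 (h): row=0 col=2 char='_'
After 3 (b): row=0 col=2 char='_'
After 4 (b): row=0 col=2 char='_'
After 5 (j): row=1 col=2 char='e'
After 6 (h): row=1 col=1 char='n'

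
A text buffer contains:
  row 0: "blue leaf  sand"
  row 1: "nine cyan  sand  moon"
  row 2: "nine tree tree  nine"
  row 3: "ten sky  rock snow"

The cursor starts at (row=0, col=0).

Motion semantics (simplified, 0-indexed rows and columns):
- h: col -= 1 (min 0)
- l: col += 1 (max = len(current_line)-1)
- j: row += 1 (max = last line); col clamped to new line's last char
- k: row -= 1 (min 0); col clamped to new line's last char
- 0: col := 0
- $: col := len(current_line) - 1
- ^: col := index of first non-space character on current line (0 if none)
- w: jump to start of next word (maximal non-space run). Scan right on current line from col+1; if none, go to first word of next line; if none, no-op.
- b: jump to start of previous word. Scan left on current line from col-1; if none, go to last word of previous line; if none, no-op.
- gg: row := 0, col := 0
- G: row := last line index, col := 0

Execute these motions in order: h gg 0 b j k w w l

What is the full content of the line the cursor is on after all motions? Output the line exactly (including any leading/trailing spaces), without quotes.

Answer: blue leaf  sand

Derivation:
After 1 (h): row=0 col=0 char='b'
After 2 (gg): row=0 col=0 char='b'
After 3 (0): row=0 col=0 char='b'
After 4 (b): row=0 col=0 char='b'
After 5 (j): row=1 col=0 char='n'
After 6 (k): row=0 col=0 char='b'
After 7 (w): row=0 col=5 char='l'
After 8 (w): row=0 col=11 char='s'
After 9 (l): row=0 col=12 char='a'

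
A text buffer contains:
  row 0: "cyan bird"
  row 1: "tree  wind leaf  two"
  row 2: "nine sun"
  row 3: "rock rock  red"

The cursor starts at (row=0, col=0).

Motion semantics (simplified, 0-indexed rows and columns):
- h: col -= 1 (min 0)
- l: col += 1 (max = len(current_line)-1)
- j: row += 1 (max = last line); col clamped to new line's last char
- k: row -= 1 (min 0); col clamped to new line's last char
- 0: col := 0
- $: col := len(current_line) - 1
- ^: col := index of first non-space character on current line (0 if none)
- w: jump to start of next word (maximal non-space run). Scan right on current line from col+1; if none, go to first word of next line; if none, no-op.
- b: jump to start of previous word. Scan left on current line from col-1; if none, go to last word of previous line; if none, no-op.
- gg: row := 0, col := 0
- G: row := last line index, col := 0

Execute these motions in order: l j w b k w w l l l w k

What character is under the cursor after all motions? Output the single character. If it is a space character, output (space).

After 1 (l): row=0 col=1 char='y'
After 2 (j): row=1 col=1 char='r'
After 3 (w): row=1 col=6 char='w'
After 4 (b): row=1 col=0 char='t'
After 5 (k): row=0 col=0 char='c'
After 6 (w): row=0 col=5 char='b'
After 7 (w): row=1 col=0 char='t'
After 8 (l): row=1 col=1 char='r'
After 9 (l): row=1 col=2 char='e'
After 10 (l): row=1 col=3 char='e'
After 11 (w): row=1 col=6 char='w'
After 12 (k): row=0 col=6 char='i'

Answer: i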